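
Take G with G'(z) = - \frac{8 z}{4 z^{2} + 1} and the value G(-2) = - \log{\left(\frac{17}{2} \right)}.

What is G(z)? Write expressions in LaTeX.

G(z) = - \log{\left(2 z^{2} + \frac{1}{2} \right)}

G'(z) matches the chain-rule pattern g'(h)*h' with inner function h(z) = 2 z^{2} + \frac{1}{2}; substituting u = h(z) collapses the integral.
A general antiderivative is - \log{\left(2 z^{2} + \frac{1}{2} \right)} + C.
The condition gives C = - \log{\left(\frac{17}{2} \right)} - (- \log{\left(\frac{17}{2} \right)}) = 0.
So G(z) = - \log{\left(2 z^{2} + \frac{1}{2} \right)}.
Check: d/dz[- \log{\left(2 z^{2} + \frac{1}{2} \right)}] = - \frac{8 z}{4 z^{2} + 1} = G'(z).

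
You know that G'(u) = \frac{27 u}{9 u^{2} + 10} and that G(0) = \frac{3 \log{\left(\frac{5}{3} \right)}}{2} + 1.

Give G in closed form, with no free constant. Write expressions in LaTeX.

G(u) = \frac{3 \log{\left(9 u^{2} + 10 \right)}}{2} - \frac{3 \log{\left(6 \right)}}{2} + 1

G'(u) matches the chain-rule pattern g'(h)*h' with inner function h(u) = \frac{3 u^{2}}{2} + \frac{5}{3}; substituting w = h(u) collapses the integral.
A general antiderivative is \frac{3 \log{\left(\frac{3 u^{2}}{2} + \frac{5}{3} \right)}}{2} + C.
The condition gives C = \frac{3 \log{\left(\frac{5}{3} \right)}}{2} + 1 - (\frac{3 \log{\left(\frac{5}{3} \right)}}{2}) = 1.
So G(u) = \frac{3 \log{\left(9 u^{2} + 10 \right)}}{2} - \frac{3 \log{\left(6 \right)}}{2} + 1.
Check: d/du[\frac{3 \log{\left(9 u^{2} + 10 \right)}}{2} - \frac{3 \log{\left(6 \right)}}{2} + 1] = \frac{27 u}{9 u^{2} + 10} = G'(u).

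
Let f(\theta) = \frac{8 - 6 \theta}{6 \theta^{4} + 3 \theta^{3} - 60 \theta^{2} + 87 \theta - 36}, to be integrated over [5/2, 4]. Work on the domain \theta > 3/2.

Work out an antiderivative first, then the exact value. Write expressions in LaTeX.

Factor the denominator (3 \left(\theta - 1\right)^{2} \left(\theta + 4\right) \left(2 \theta - 3\right)) and decompose: f = - \frac{8}{33 \left(2 \theta - 3\right)} - \frac{32}{825 \left(\theta + 4\right)} + \frac{4}{25 \left(\theta - 1\right)} - \frac{2}{15 \left(\theta - 1\right)^{2}}; each piece integrates to a log, atan, or power term.
F(\theta) = - \frac{2 \left(50 \theta \log{\left(\theta - \frac{3}{2} \right)} - 66 \theta \log{\left(\theta - 1 \right)} + 16 \theta \log{\left(\theta + 4 \right)} - 50 \log{\left(\theta - \frac{3}{2} \right)} + 66 \log{\left(\theta - 1 \right)} - 16 \log{\left(\theta + 4 \right)} - 55\right)}{825 \left(\theta - 1\right)} is an antiderivative of f.
Check: d/d\theta[- \frac{2 \left(50 \theta \log{\left(\theta - \frac{3}{2} \right)} - 66 \theta \log{\left(\theta - 1 \right)} + 16 \theta \log{\left(\theta + 4 \right)} - 50 \log{\left(\theta - \frac{3}{2} \right)} + 66 \log{\left(\theta - 1 \right)} - 16 \log{\left(\theta + 4 \right)} - 55\right)}{825 \left(\theta - 1\right)}] = \frac{8 - 6 \theta}{6 \theta^{4} + 3 \theta^{3} - 60 \theta^{2} + 87 \theta - 36} = f(\theta).
F(4) = - \frac{4 \log{\left(\frac{5}{2} \right)}}{33} - \frac{32 \log{\left(8 \right)}}{825} + \frac{2}{45} + \frac{4 \log{\left(3 \right)}}{25}; F(5/2) = - \frac{32 \log{\left(\frac{13}{2} \right)}}{825} + \frac{4 \log{\left(\frac{3}{2} \right)}}{25} + \frac{4}{45}.
Integral = F(4) - F(5/2) = - \frac{4 \log{\left(\frac{5}{2} \right)}}{33} - \frac{32 \log{\left(8 \right)}}{825} - \frac{4 \log{\left(\frac{3}{2} \right)}}{25} - \frac{2}{45} + \frac{32 \log{\left(\frac{13}{2} \right)}}{825} + \frac{4 \log{\left(3 \right)}}{25}.

Antiderivative: F(\theta) = - \frac{2 \left(50 \theta \log{\left(\theta - \frac{3}{2} \right)} - 66 \theta \log{\left(\theta - 1 \right)} + 16 \theta \log{\left(\theta + 4 \right)} - 50 \log{\left(\theta - \frac{3}{2} \right)} + 66 \log{\left(\theta - 1 \right)} - 16 \log{\left(\theta + 4 \right)} - 55\right)}{825 \left(\theta - 1\right)}; value = - \frac{4 \log{\left(\frac{5}{2} \right)}}{33} - \frac{32 \log{\left(8 \right)}}{825} - \frac{4 \log{\left(\frac{3}{2} \right)}}{25} - \frac{2}{45} + \frac{32 \log{\left(\frac{13}{2} \right)}}{825} + \frac{4 \log{\left(3 \right)}}{25}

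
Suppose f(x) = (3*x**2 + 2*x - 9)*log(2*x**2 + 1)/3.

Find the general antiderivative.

F(x) = (6*x**3*log(2*x**2 + 1) - 4*x**3 + 6*x**2*log(2*x**2 + 1) - 6*x**2 - 54*x*log(2*x**2 + 1) + 114*x + 3*log(x**2 + 1/2) - 57*sqrt(2)*atan(sqrt(2)*x))/18 + C

Whatever form F(x) takes, F'(x) = f(x) is non-negotiable.
Check: d/dx[(6*x**3*log(2*x**2 + 1) - 4*x**3 + 6*x**2*log(2*x**2 + 1) - 6*x**2 - 54*x*log(2*x**2 + 1) + 114*x + 3*log(x**2 + 1/2) - 57*sqrt(2)*atan(sqrt(2)*x))/18] = x**2*log(2*x**2 + 1) + 2*x*log(2*x**2 + 1)/3 - 3*log(2*x**2 + 1), which equals f(x).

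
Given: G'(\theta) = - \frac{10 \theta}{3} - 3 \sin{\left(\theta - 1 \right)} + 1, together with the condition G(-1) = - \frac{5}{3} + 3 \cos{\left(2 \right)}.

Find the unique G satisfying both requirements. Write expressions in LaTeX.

Integrate term by term and add the pieces.
A general antiderivative is - \frac{5 \theta^{2}}{3} + \theta + 3 \cos{\left(\theta - 1 \right)} + C.
The condition gives C = - \frac{5}{3} + 3 \cos{\left(2 \right)} - (- \frac{8}{3} + 3 \cos{\left(2 \right)}) = 1.
So G(\theta) = \frac{- 5 \theta^{2} + 3 \theta + 9 \cos{\left(\theta - 1 \right)} + 3}{3}.
Check: d/d\theta[\frac{- 5 \theta^{2} + 3 \theta + 9 \cos{\left(\theta - 1 \right)} + 3}{3}] = - \frac{10 \theta}{3} - 3 \sin{\left(\theta - 1 \right)} + 1 = G'(\theta).

G(\theta) = \frac{- 5 \theta^{2} + 3 \theta + 9 \cos{\left(\theta - 1 \right)} + 3}{3}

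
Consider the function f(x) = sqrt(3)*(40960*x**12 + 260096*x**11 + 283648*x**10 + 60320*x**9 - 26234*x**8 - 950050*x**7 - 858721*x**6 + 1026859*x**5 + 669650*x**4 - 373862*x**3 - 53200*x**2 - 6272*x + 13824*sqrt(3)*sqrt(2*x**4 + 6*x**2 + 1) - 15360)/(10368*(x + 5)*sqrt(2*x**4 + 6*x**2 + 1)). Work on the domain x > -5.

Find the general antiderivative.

F(x) = (sqrt(3)*(-8*x**2 - 3*x + 8)**4*sqrt(2*x**4 + 6*x**2 + 1) + 82944*log(x + 5))/20736 + C

Differentiate the proposed F(x) back; it has to land on f(x) exactly.
Check: d/dx[(sqrt(3)*(-8*x**2 - 3*x + 8)**4*sqrt(2*x**4 + 6*x**2 + 1) + 82944*log(x + 5))/20736] = (40960*sqrt(3)*x**12 + 260096*sqrt(3)*x**11 + 283648*sqrt(3)*x**10 + 60320*sqrt(3)*x**9 - 26234*sqrt(3)*x**8 - 950050*sqrt(3)*x**7 - 858721*sqrt(3)*x**6 + 1026859*sqrt(3)*x**5 + 669650*sqrt(3)*x**4 - 373862*sqrt(3)*x**3 - 53200*sqrt(3)*x**2 - 6272*sqrt(3)*x + 41472*sqrt(2*x**4 + 6*x**2 + 1) - 15360*sqrt(3))/(10368*x*sqrt(2*x**4 + 6*x**2 + 1) + 51840*sqrt(2*x**4 + 6*x**2 + 1)), which equals f(x).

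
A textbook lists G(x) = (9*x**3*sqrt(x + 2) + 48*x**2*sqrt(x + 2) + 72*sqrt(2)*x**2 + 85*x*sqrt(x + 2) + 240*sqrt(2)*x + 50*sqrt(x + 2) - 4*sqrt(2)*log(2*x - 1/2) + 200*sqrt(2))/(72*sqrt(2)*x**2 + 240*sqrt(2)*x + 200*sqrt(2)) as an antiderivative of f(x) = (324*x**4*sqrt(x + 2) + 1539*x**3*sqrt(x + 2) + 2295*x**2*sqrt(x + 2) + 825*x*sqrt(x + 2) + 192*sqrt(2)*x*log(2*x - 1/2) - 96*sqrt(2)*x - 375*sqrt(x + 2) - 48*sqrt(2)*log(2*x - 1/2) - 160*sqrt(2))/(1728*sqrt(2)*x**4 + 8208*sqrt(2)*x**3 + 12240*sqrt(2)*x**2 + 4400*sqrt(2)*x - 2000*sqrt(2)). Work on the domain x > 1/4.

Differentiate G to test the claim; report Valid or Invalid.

d/dx[G] = (324*sqrt(2)*x**5 + 2187*sqrt(2)*x**4 + 5373*sqrt(2)*x**3 + 5415*sqrt(2)*x**2 + 384*x*sqrt(x + 2)*log(2*x - 1/2) - 192*x*sqrt(x + 2) + 1275*sqrt(2)*x - 96*sqrt(x + 2)*log(2*x - 1/2) - 320*sqrt(x + 2) - 750*sqrt(2))/(3456*x**4*sqrt(x + 2) + 16416*x**3*sqrt(x + 2) + 24480*x**2*sqrt(x + 2) + 8800*x*sqrt(x + 2) - 4000*sqrt(x + 2))
This equals f(x) exactly, so the claim holds.

Valid. The derivative of G reproduces f.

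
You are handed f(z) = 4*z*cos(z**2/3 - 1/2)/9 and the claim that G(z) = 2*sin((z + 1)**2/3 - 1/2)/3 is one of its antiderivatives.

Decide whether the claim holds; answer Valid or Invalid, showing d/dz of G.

d/dz[G] = 4*z*cos(z**2/3 + 2*z/3 - 1/6)/9 + 4*cos(z**2/3 + 2*z/3 - 1/6)/9
d/dz[G] - f(z) = -4*z*cos(z**2/3 - 1/2)/9 + 4*z*cos(z**2/3 + 2*z/3 - 1/6)/9 + 4*cos(z**2/3 + 2*z/3 - 1/6)/9 != 0.

Invalid: d/dz[G] - f = -4*z*cos(z**2/3 - 1/2)/9 + 4*z*cos(z**2/3 + 2*z/3 - 1/6)/9 + 4*cos(z**2/3 + 2*z/3 - 1/6)/9, which is not 0.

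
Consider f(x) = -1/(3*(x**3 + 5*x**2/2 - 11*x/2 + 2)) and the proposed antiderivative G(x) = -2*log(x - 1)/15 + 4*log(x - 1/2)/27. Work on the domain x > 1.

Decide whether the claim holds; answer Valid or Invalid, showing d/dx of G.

Invalid: d/dx[G] - f = 2/(135*x + 540), which is not 0.

d/dx[G] = (4*x - 22)/(270*x**2 - 405*x + 135)
d/dx[G] - f(x) = 2/(135*x + 540) != 0.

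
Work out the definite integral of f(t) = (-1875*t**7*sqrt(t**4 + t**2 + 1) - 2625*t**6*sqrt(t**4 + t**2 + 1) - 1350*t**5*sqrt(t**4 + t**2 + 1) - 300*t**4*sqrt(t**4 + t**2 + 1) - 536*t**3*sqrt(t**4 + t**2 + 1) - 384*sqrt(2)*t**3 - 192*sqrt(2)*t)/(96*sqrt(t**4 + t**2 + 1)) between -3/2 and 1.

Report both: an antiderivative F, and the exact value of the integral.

An antiderivative F(t) passes only if d/dt[F] lands on f(t) exactly.
F(t) = -625*t**8/256 - 125*t**7/32 - 75*t**6/32 - 5*t**5/8 - 67*t**4/48 - 2*sqrt(2*t**4 + 2*t**2 + 2) is an antiderivative of f.
Check: d/dt[-625*t**8/256 - 125*t**7/32 - 75*t**6/32 - 5*t**5/8 - 67*t**4/48 - 2*sqrt(2*t**4 + 2*t**2 + 2)] = (-1875*t**7*sqrt(t**4 + t**2 + 1) - 2625*t**6*sqrt(t**4 + t**2 + 1) - 1350*t**5*sqrt(t**4 + t**2 + 1) - 300*t**4*sqrt(t**4 + t**2 + 1) - 536*t**3*sqrt(t**4 + t**2 + 1) - 384*sqrt(2)*t**3 - 192*sqrt(2)*t)/(96*sqrt(t**4 + t**2 + 1)) = f(t).
F(1) = -8227/768 - 2*sqrt(6); F(-3/2) = -1628289/65536 - sqrt(266)/2.
Integral = F(1) - F(-3/2) = -2*sqrt(6) + sqrt(266)/2 + 2778755/196608.

Antiderivative: F(t) = -625*t**8/256 - 125*t**7/32 - 75*t**6/32 - 5*t**5/8 - 67*t**4/48 - 2*sqrt(2*t**4 + 2*t**2 + 2); value = -2*sqrt(6) + sqrt(266)/2 + 2778755/196608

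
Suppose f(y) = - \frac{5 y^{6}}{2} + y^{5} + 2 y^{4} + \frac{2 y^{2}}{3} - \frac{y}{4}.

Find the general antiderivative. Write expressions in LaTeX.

F(y) = - \frac{5 y^{7}}{14} + \frac{y^{6}}{6} + \frac{2 y^{5}}{5} + \frac{2 y^{3}}{9} - \frac{y^{2}}{8} + C

The integrand splits into summands that can be handled one at a time.
Check: d/dy[- \frac{5 y^{7}}{14} + \frac{y^{6}}{6} + \frac{2 y^{5}}{5} + \frac{2 y^{3}}{9} - \frac{y^{2}}{8}] = - \frac{5 y^{6}}{2} + y^{5} + 2 y^{4} + \frac{2 y^{2}}{3} - \frac{y}{4} = f(y).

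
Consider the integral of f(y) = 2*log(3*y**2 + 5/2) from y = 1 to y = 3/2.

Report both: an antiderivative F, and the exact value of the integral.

Antiderivative: F(y) = 2*(3*y*log(3*y**2 + 5/2) - 6*y + sqrt(30)*atan(sqrt(30)*y/5))/3; value = -2*log(11/2) - 2*sqrt(30)*atan(sqrt(30)/5)/3 - 2 + 2*sqrt(30)*atan(3*sqrt(30)/10)/3 + 3*log(37/4)

For F(y) to be correct the identity F'(y) - f(y) = 0 must hold.
F(y) = 2*(3*y*log(3*y**2 + 5/2) - 6*y + sqrt(30)*atan(sqrt(30)*y/5))/3 is an antiderivative of f.
Check: d/dy[2*(3*y*log(3*y**2 + 5/2) - 6*y + sqrt(30)*atan(sqrt(30)*y/5))/3] = 2*log(3*y**2 + 5/2) = f(y).
F(3/2) = -6 + 2*sqrt(30)*atan(3*sqrt(30)/10)/3 + 3*log(37/4); F(1) = -4 + 2*sqrt(30)*atan(sqrt(30)/5)/3 + 2*log(11/2).
Integral = F(3/2) - F(1) = -2*log(11/2) - 2*sqrt(30)*atan(sqrt(30)/5)/3 - 2 + 2*sqrt(30)*atan(3*sqrt(30)/10)/3 + 3*log(37/4).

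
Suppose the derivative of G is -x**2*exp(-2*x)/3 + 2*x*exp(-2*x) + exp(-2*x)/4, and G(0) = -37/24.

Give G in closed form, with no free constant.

Recognize the product-rule pattern: G'(x) = u'v + uv' with u = x**2/6 - 5*x/6 - 13/24, v = exp(-2*x), so integration by parts undoes it.
A general antiderivative is (4*x**2 - 20*x - 13)*exp(-2*x)/24 + C.
The condition gives C = -37/24 - (-13/24) = -1.
So G(x) = (4*x**2 - 20*x - 24*exp(2*x) - 13)*exp(-2*x)/24.
Check: d/dx[(4*x**2 - 20*x - 24*exp(2*x) - 13)*exp(-2*x)/24] = (-4*x**2 + 24*x + 3)*exp(-2*x)/12, which equals G'(x).

G(x) = (4*x**2 - 20*x - 24*exp(2*x) - 13)*exp(-2*x)/24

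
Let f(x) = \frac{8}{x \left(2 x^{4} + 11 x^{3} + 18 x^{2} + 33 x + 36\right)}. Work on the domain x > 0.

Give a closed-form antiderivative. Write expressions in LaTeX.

The denominator factors as x \left(x + 4\right) \left(2 x + 3\right) \left(x^{2} + 3\right); partial fractions split f into directly integrable pieces: - \frac{8 \left(2 x + 11\right)}{399 \left(x^{2} + 3\right)} - \frac{128}{315 \left(2 x + 3\right)} + \frac{2}{95 \left(x + 4\right)} + \frac{2}{9 x}.
Check: d/dx[- \frac{2 \left(- 665 \log{\left(x \right)} + 608 \log{\left(x + \frac{3}{2} \right)} - 63 \log{\left(x + 4 \right)} + 60 \log{\left(x^{2} + 3 \right)} + 220 \sqrt{3} \operatorname{atan}{\left(\frac{\sqrt{3} x}{3} \right)}\right)}{5985}] = \frac{8}{2 x^{5} + 11 x^{4} + 18 x^{3} + 33 x^{2} + 36 x}, which equals f(x).

An antiderivative is F(x) = - \frac{2 \left(- 665 \log{\left(x \right)} + 608 \log{\left(x + \frac{3}{2} \right)} - 63 \log{\left(x + 4 \right)} + 60 \log{\left(x^{2} + 3 \right)} + 220 \sqrt{3} \operatorname{atan}{\left(\frac{\sqrt{3} x}{3} \right)}\right)}{5985}.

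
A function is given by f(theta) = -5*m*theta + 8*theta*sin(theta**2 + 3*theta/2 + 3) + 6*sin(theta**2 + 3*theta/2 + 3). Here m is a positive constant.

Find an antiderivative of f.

An antiderivative is F(theta) = (-5*m*theta**2 - 8*cos(theta**2 + 3*theta/2 + 3))/2.

Integrate term by term and add the pieces.
Check: d/dtheta[(-5*m*theta**2 - 8*cos(theta**2 + 3*theta/2 + 3))/2] = -5*m*theta + 8*theta*sin(theta**2 + 3*theta/2 + 3) + 6*sin(theta**2 + 3*theta/2 + 3) = f(theta).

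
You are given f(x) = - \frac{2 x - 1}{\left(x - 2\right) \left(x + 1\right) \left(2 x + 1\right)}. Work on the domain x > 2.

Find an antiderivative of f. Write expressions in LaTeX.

An antiderivative is F(x) = - \frac{\log{\left(x - 2 \right)}}{5} - \frac{4 \log{\left(x + \frac{1}{2} \right)}}{5} + \log{\left(x + 1 \right)}.

Factor the denominator (\left(x - 2\right) \left(x + 1\right) \left(2 x + 1\right)) and decompose: f = - \frac{8}{5 \left(2 x + 1\right)} + \frac{1}{x + 1} - \frac{1}{5 \left(x - 2\right)}; each piece integrates to a log, atan, or power term.
Check: d/dx[- \frac{\log{\left(x - 2 \right)}}{5} - \frac{4 \log{\left(x + \frac{1}{2} \right)}}{5} + \log{\left(x + 1 \right)}] = \frac{1 - 2 x}{2 x^{3} - x^{2} - 5 x - 2}, which equals f(x).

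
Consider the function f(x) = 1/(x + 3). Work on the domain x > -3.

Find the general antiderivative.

F(x) = log(2*x + 6) + C

Whatever form F(x) takes, F'(x) = f(x) is non-negotiable.
Check: d/dx[log(2*x + 6)] = 1/(x + 3) = f(x).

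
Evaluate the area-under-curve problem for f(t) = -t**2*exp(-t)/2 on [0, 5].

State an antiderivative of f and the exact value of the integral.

Antiderivative: F(t) = (t**2 + 2*t + 2)*exp(-t)/2; value = -1 + 37*exp(-5)/2

Recognize the product-rule pattern: f = u'v + uv' with u = t**2/2 + t + 1, v = exp(-t), so integration by parts undoes it.
F(t) = (t**2 + 2*t + 2)*exp(-t)/2 is an antiderivative of f.
Check: d/dt[(t**2 + 2*t + 2)*exp(-t)/2] = -t**2*exp(-t)/2 = f(t).
F(5) = 37*exp(-5)/2; F(0) = 1.
Integral = F(5) - F(0) = -1 + 37*exp(-5)/2.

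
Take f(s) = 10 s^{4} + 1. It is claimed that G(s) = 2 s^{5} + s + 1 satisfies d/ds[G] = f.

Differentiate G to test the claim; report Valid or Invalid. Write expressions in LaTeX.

d/ds[G] = 10 s^{4} + 1
This equals f(s) exactly, so the claim holds.

Valid. The derivative of G reproduces f.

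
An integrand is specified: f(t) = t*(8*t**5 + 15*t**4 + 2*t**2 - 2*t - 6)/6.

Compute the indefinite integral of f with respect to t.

Recover f(t) by differentiating a candidate F(t); any mismatch rules it out.
Check: d/dt[4*t**7/21 + 5*t**6/12 + t**4/12 - t**3/9 - t**2/2] = 4*t**6/3 + 5*t**5/2 + t**3/3 - t**2/3 - t, which equals f(t).

F(t) = 4*t**7/21 + 5*t**6/12 + t**4/12 - t**3/9 - t**2/2 + C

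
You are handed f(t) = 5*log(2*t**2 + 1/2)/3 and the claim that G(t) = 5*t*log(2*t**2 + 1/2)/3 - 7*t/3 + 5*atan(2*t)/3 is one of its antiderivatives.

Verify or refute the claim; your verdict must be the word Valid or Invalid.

d/dt[G] = 5*log(2*t**2 + 1/2)/3 + 1
d/dt[G] - f(t) = 1 != 0.

Invalid: d/dt[G] - f = 1, which is not 0.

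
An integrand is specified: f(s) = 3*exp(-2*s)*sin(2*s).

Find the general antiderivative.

F(s) = (-3*sin(2*s) - 3*cos(2*s))*exp(-2*s)/4 + C

Any candidate F(s) must reproduce f(s) exactly when differentiated.
Check: d/ds[(-3*sin(2*s) - 3*cos(2*s))*exp(-2*s)/4] = 3*exp(-2*s)*sin(2*s) = f(s).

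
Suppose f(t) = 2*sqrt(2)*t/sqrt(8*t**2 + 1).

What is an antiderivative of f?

An antiderivative is F(t) = sqrt(4*t**2 + 1/2)/2.

The substitution u = 4*t**2 + 1/2 works: f is exactly (dF/du)*(du/dt) for that inner function.
Check: d/dt[sqrt(4*t**2 + 1/2)/2] = 2*sqrt(2)*t/sqrt(8*t**2 + 1) = f(t).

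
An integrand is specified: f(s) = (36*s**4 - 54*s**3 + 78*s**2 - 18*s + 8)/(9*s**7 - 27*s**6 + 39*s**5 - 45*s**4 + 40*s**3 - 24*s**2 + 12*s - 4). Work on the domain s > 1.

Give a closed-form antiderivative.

Whatever form F(s) takes, F'(s) = f(s) is non-negotiable.
Check: d/ds[(-3*s**2 - 3*(s - 1)**2 - 2)/((s - 1)**2*(3*s**2 + 2))] = (36*s**4 - 54*s**3 + 78*s**2 - 18*s + 8)/(9*s**7 - 27*s**6 + 39*s**5 - 45*s**4 + 40*s**3 - 24*s**2 + 12*s - 4) = f(s).

An antiderivative is F(s) = (-3*s**2 - 3*(s - 1)**2 - 2)/((s - 1)**2*(3*s**2 + 2)).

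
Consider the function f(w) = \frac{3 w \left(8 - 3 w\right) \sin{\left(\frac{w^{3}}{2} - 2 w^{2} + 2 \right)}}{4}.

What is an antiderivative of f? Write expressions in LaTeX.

f matches the chain-rule pattern g'(h)*h' with inner function h(w) = \frac{w^{3}}{2} - 2 w^{2} + 2; substituting u = h(w) collapses the integral.
Check: d/dw[\frac{3 \cos{\left(\frac{w^{3}}{2} - 2 w^{2} + 2 \right)}}{2}] = - \frac{9 w^{2} \sin{\left(\frac{w^{3}}{2} - 2 w^{2} + 2 \right)}}{4} + 6 w \sin{\left(\frac{w^{3}}{2} - 2 w^{2} + 2 \right)}, which equals f(w).

An antiderivative is F(w) = \frac{3 \cos{\left(\frac{w^{3}}{2} - 2 w^{2} + 2 \right)}}{2}.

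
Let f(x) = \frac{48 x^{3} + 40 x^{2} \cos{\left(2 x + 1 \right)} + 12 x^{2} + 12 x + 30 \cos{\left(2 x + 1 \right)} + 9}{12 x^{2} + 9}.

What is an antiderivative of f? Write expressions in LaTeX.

An antiderivative is F(x) = 2 x^{2} + x - \log{\left(4 x^{2} + 3 \right)} + \frac{5 \sin{\left(2 x + 1 \right)}}{3}.

A candidate is checked by its d/dx: the result must match f(x).
Check: d/dx[2 x^{2} + x - \log{\left(4 x^{2} + 3 \right)} + \frac{5 \sin{\left(2 x + 1 \right)}}{3}] = \frac{48 x^{3} + 40 x^{2} \cos{\left(2 x + 1 \right)} + 12 x^{2} + 12 x + 30 \cos{\left(2 x + 1 \right)} + 9}{12 x^{2} + 9} = f(x).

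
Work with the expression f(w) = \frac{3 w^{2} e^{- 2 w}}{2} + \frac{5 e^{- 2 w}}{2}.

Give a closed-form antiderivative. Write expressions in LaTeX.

An antiderivative is F(w) = \frac{\left(- 6 w^{2} - 6 w - 13\right) e^{- 2 w}}{8}.

Recognize the product-rule pattern: f = u'v + uv' with u = - \frac{3 w^{2}}{4} - \frac{3 w}{4} - \frac{13}{8}, v = e^{- 2 w}, so integration by parts undoes it.
Check: d/dw[\frac{\left(- 6 w^{2} - 6 w - 13\right) e^{- 2 w}}{8}] = \frac{\left(3 w^{2} + 5\right) e^{- 2 w}}{2}, which equals f(w).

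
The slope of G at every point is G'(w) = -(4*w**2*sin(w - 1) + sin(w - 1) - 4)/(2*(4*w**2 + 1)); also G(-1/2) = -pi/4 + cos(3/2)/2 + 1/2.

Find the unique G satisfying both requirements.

Any candidate G(w) must reproduce the stated G'(w) exactly.
A general antiderivative is cos(w - 1)/2 + atan(2*w) + C.
The condition gives C = -pi/4 + cos(3/2)/2 + 1/2 - (-pi/4 + cos(3/2)/2) = 1/2.
So G(w) = cos(w - 1)/2 + atan(2*w) + 1/2.
Check: d/dw[cos(w - 1)/2 + atan(2*w) + 1/2] = (-4*w**2*sin(w - 1) - sin(w - 1) + 4)/(8*w**2 + 2), which equals G'(w).

G(w) = cos(w - 1)/2 + atan(2*w) + 1/2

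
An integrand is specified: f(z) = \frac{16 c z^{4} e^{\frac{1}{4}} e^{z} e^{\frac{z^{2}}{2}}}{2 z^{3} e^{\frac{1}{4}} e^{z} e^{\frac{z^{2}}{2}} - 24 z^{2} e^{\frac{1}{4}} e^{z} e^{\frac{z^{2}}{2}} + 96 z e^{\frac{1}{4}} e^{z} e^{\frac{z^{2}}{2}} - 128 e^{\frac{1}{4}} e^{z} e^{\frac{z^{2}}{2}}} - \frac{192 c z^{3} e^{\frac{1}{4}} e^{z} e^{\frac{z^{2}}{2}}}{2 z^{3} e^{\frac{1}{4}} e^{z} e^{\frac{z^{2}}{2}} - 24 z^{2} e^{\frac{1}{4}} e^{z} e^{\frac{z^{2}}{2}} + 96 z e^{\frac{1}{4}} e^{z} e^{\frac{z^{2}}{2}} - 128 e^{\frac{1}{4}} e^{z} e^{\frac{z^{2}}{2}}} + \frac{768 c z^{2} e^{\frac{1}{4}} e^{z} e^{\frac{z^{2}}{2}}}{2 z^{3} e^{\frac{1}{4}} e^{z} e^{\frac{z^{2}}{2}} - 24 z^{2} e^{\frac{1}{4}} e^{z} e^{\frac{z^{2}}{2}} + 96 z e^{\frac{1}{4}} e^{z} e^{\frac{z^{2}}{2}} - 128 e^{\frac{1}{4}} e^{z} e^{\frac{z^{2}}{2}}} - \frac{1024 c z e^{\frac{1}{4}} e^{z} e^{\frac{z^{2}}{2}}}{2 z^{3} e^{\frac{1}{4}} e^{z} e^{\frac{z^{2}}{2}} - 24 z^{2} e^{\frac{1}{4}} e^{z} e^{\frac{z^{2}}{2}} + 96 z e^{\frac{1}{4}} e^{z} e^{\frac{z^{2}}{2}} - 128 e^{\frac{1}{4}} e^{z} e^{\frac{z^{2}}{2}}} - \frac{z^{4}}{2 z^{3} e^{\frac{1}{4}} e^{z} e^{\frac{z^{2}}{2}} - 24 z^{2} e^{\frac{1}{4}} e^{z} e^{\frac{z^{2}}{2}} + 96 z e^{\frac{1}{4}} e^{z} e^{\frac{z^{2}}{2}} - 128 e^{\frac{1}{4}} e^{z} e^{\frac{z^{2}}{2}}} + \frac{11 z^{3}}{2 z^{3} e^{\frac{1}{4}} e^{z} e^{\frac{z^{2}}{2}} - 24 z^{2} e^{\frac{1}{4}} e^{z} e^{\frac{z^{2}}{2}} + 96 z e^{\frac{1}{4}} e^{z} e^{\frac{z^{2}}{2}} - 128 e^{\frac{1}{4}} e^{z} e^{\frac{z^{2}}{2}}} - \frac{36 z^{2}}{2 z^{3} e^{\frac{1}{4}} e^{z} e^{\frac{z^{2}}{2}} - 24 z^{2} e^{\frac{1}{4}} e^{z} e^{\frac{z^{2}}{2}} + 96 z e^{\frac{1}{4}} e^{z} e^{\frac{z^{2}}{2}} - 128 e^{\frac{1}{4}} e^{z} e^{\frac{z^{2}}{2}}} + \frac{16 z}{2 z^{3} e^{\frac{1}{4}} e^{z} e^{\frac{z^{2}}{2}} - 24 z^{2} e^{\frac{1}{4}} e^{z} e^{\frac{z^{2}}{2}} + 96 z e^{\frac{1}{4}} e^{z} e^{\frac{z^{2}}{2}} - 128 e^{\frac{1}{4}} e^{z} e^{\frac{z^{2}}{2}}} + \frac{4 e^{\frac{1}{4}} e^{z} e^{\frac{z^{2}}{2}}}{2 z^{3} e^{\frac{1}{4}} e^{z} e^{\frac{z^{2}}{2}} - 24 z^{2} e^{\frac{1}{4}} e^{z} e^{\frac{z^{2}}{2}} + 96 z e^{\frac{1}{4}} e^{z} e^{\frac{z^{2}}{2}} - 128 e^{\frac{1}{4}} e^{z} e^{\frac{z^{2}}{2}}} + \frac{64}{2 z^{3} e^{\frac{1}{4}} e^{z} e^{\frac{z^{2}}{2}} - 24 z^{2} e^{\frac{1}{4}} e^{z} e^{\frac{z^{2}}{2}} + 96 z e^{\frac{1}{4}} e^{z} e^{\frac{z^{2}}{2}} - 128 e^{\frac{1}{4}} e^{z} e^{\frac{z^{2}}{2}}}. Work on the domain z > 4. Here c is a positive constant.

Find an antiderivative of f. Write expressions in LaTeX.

Integrate term by term and add the pieces.
Check: d/dz[\frac{8 c z^{4} e^{\frac{1}{4}} e^{z} e^{\frac{z^{2}}{2}} - 64 c z^{3} e^{\frac{1}{4}} e^{z} e^{\frac{z^{2}}{2}} + 128 c z^{2} e^{\frac{1}{4}} e^{z} e^{\frac{z^{2}}{2}} + z^{2} - 8 z - 2 e^{\frac{1}{4}} e^{z} e^{\frac{z^{2}}{2}} + 16}{2 z^{2} e^{\frac{1}{4}} e^{z} e^{\frac{z^{2}}{2}} - 16 z e^{\frac{1}{4}} e^{z} e^{\frac{z^{2}}{2}} + 32 e^{\frac{1}{4}} e^{z} e^{\frac{z^{2}}{2}}}] = \frac{16 c z^{4} e^{\frac{1}{4}} e^{z} e^{\frac{z^{2}}{2}} - 192 c z^{3} e^{\frac{1}{4}} e^{z} e^{\frac{z^{2}}{2}} + 768 c z^{2} e^{\frac{1}{4}} e^{z} e^{\frac{z^{2}}{2}} - 1024 c z e^{\frac{1}{4}} e^{z} e^{\frac{z^{2}}{2}} - z^{4} + 11 z^{3} - 36 z^{2} + 16 z + 4 e^{\frac{1}{4}} e^{z} e^{\frac{z^{2}}{2}} + 64}{2 z^{3} e^{\frac{1}{4}} e^{z} e^{\frac{z^{2}}{2}} - 24 z^{2} e^{\frac{1}{4}} e^{z} e^{\frac{z^{2}}{2}} + 96 z e^{\frac{1}{4}} e^{z} e^{\frac{z^{2}}{2}} - 128 e^{\frac{1}{4}} e^{z} e^{\frac{z^{2}}{2}}}, which equals f(z).

An antiderivative is F(z) = \frac{8 c z^{4} e^{\frac{1}{4}} e^{z} e^{\frac{z^{2}}{2}} - 64 c z^{3} e^{\frac{1}{4}} e^{z} e^{\frac{z^{2}}{2}} + 128 c z^{2} e^{\frac{1}{4}} e^{z} e^{\frac{z^{2}}{2}} + z^{2} - 8 z - 2 e^{\frac{1}{4}} e^{z} e^{\frac{z^{2}}{2}} + 16}{2 z^{2} e^{\frac{1}{4}} e^{z} e^{\frac{z^{2}}{2}} - 16 z e^{\frac{1}{4}} e^{z} e^{\frac{z^{2}}{2}} + 32 e^{\frac{1}{4}} e^{z} e^{\frac{z^{2}}{2}}}.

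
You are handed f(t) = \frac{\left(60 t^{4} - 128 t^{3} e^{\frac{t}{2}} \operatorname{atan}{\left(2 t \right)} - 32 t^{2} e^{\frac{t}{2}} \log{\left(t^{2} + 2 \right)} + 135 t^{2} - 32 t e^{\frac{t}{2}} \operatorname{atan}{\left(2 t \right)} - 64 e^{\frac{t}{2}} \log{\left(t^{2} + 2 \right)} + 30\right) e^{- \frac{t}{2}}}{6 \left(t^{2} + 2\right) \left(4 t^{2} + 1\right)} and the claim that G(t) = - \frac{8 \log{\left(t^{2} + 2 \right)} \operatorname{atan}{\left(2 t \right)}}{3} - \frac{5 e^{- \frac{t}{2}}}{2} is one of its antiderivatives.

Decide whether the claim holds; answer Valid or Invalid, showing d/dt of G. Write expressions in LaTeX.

d/dt[G] = \frac{60 t^{4} - 256 t^{3} e^{\frac{t}{2}} \operatorname{atan}{\left(2 t \right)} - 64 t^{2} e^{\frac{t}{2}} \log{\left(t^{2} + 2 \right)} + 135 t^{2} - 64 t e^{\frac{t}{2}} \operatorname{atan}{\left(2 t \right)} - 128 e^{\frac{t}{2}} \log{\left(t^{2} + 2 \right)} + 30}{48 t^{4} e^{\frac{t}{2}} + 108 t^{2} e^{\frac{t}{2}} + 24 e^{\frac{t}{2}}}
d/dt[G] - f(t) = - \frac{5 e^{- \frac{t}{2}}}{4} != 0.

Invalid: d/dt[G] - f = - \frac{5 e^{- \frac{t}{2}}}{4}, which is not 0.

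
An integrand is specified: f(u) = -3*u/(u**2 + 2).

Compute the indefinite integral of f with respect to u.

f matches the chain-rule pattern g'(h)*h' with inner function h(u) = u**2 + 2; substituting w = h(u) collapses the integral.
Check: d/du[-3*log(u**2 + 2)/2] = -3*u/(u**2 + 2) = f(u).

F(u) = -3*log(u**2 + 2)/2 + C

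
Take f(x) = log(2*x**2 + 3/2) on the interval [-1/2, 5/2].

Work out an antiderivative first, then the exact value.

A first test for any F(x): its x-derivative must equal f(x) identically.
F(x) = x*log(2*x**2 + 3/2) - 2*x + sqrt(3)*atan(2*sqrt(3)*x/3) is an antiderivative of f.
Check: d/dx[x*log(2*x**2 + 3/2) - 2*x + sqrt(3)*atan(2*sqrt(3)*x/3)] = log(2*x**2 + 3/2) = f(x).
F(5/2) = -5 + sqrt(3)*atan(5*sqrt(3)/3) + 5*log(14)/2; F(-1/2) = -sqrt(3)*pi/6 - log(2)/2 + 1.
Integral = F(5/2) - F(-1/2) = -6 + log(2)/2 + sqrt(3)*pi/6 + sqrt(3)*atan(5*sqrt(3)/3) + 5*log(14)/2.

Antiderivative: F(x) = x*log(2*x**2 + 3/2) - 2*x + sqrt(3)*atan(2*sqrt(3)*x/3); value = -6 + log(2)/2 + sqrt(3)*pi/6 + sqrt(3)*atan(5*sqrt(3)/3) + 5*log(14)/2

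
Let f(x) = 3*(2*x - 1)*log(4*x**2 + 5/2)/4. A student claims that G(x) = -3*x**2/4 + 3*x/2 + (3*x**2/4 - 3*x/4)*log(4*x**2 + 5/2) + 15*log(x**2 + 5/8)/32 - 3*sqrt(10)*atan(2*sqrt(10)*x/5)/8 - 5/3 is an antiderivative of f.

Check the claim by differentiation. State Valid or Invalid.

d/dx[G] = 3*x*log(4*x**2 + 5/2)/2 - 3*log(4*x**2 + 5/2)/4
This equals f(x) exactly, so the claim holds.

Valid: G'(x) = f(x).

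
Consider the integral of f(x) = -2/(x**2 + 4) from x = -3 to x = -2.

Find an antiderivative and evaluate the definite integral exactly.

A candidate is checked by its d/dx: the result must match f(x).
F(x) = -atan(x/2) is an antiderivative of f.
Check: d/dx[-atan(x/2)] = -2/(x**2 + 4) = f(x).
F(-2) = pi/4; F(-3) = atan(3/2).
Integral = F(-2) - F(-3) = -atan(3/2) + pi/4.

Antiderivative: F(x) = -atan(x/2); value = -atan(3/2) + pi/4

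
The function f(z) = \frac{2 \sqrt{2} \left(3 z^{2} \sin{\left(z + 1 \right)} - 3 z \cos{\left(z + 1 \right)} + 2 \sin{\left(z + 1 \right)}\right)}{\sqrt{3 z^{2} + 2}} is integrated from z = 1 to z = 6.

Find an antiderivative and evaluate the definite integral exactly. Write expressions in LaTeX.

Antiderivative: F(z) = - 2 \sqrt{2} \sqrt{3 z^{2} + 2} \cos{\left(z + 1 \right)}; value = - 4 \sqrt{55} \cos{\left(7 \right)} + 2 \sqrt{10} \cos{\left(2 \right)}

Recognize the product-rule pattern: f = u'v + uv' with u = - 4 \sqrt{\frac{3 z^{2}}{2} + 1}, v = \cos{\left(z + 1 \right)}, so integration by parts undoes it.
F(z) = - 2 \sqrt{2} \sqrt{3 z^{2} + 2} \cos{\left(z + 1 \right)} is an antiderivative of f.
Check: d/dz[- 2 \sqrt{2} \sqrt{3 z^{2} + 2} \cos{\left(z + 1 \right)}] = \frac{6 \sqrt{2} z^{2} \sin{\left(z + 1 \right)} - 6 \sqrt{2} z \cos{\left(z + 1 \right)} + 4 \sqrt{2} \sin{\left(z + 1 \right)}}{\sqrt{3 z^{2} + 2}}, which equals f(z).
F(6) = - 4 \sqrt{55} \cos{\left(7 \right)}; F(1) = - 2 \sqrt{10} \cos{\left(2 \right)}.
Integral = F(6) - F(1) = - 4 \sqrt{55} \cos{\left(7 \right)} + 2 \sqrt{10} \cos{\left(2 \right)}.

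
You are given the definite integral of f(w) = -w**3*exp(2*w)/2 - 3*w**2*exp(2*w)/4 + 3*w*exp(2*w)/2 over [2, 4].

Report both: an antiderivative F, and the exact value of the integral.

f has the shape u'v + uv' for u = -w**3/4 + 3*w/4 - 3/8 and v = exp(2*w) — it is the derivative of the product u*v.
F(w) = -w**3*exp(2*w)/4 + 3*w*exp(2*w)/4 - 3*exp(2*w)/8 is an antiderivative of f.
Check: d/dw[-w**3*exp(2*w)/4 + 3*w*exp(2*w)/4 - 3*exp(2*w)/8] = -w**3*exp(2*w)/2 - 3*w**2*exp(2*w)/4 + 3*w*exp(2*w)/2 = f(w).
F(4) = -107*exp(8)/8; F(2) = -7*exp(4)/8.
Integral = F(4) - F(2) = -107*exp(8)/8 + 7*exp(4)/8.

Antiderivative: F(w) = -w**3*exp(2*w)/4 + 3*w*exp(2*w)/4 - 3*exp(2*w)/8; value = -107*exp(8)/8 + 7*exp(4)/8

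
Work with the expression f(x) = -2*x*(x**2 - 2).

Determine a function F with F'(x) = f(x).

Check any antiderivative F(x) by computing F'(x) and comparing it with f(x).
Check: d/dx[-x**4/2 + 2*x**2] = -2*x**3 + 4*x, which equals f(x).

An antiderivative is F(x) = -x**4/2 + 2*x**2.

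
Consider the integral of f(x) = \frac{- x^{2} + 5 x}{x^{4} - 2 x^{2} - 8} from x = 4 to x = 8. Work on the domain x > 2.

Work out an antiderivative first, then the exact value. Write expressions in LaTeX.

Antiderivative: F(x) = - \frac{- 3 \log{\left(x - 2 \right)} - 7 \log{\left(x + 2 \right)} + 5 \log{\left(x^{2} + 2 \right)} + 2 \sqrt{2} \operatorname{atan}{\left(\frac{\sqrt{2} x}{2} \right)}}{12}; value = - \frac{5 \log{\left(66 \right)}}{12} - \frac{\log{\left(6 \right)}}{3} - \frac{\sqrt{2} \operatorname{atan}{\left(4 \sqrt{2} \right)}}{6} - \frac{\log{\left(2 \right)}}{4} + \frac{\sqrt{2} \operatorname{atan}{\left(2 \sqrt{2} \right)}}{6} + \frac{5 \log{\left(18 \right)}}{12} + \frac{7 \log{\left(10 \right)}}{12}

Factor the denominator (\left(x - 2\right) \left(x + 2\right) \left(x^{2} + 2\right)) and decompose: f = - \frac{5 x + 2}{6 \left(x^{2} + 2\right)} + \frac{7}{12 \left(x + 2\right)} + \frac{1}{4 \left(x - 2\right)}; each piece integrates to a log, atan, or power term.
F(x) = - \frac{- 3 \log{\left(x - 2 \right)} - 7 \log{\left(x + 2 \right)} + 5 \log{\left(x^{2} + 2 \right)} + 2 \sqrt{2} \operatorname{atan}{\left(\frac{\sqrt{2} x}{2} \right)}}{12} is an antiderivative of f.
Check: d/dx[- \frac{- 3 \log{\left(x - 2 \right)} - 7 \log{\left(x + 2 \right)} + 5 \log{\left(x^{2} + 2 \right)} + 2 \sqrt{2} \operatorname{atan}{\left(\frac{\sqrt{2} x}{2} \right)}}{12}] = \frac{- x^{2} + 5 x}{x^{4} - 2 x^{2} - 8} = f(x).
F(8) = - \frac{5 \log{\left(66 \right)}}{12} - \frac{\sqrt{2} \operatorname{atan}{\left(4 \sqrt{2} \right)}}{6} + \frac{\log{\left(6 \right)}}{4} + \frac{7 \log{\left(10 \right)}}{12}; F(4) = - \frac{5 \log{\left(18 \right)}}{12} - \frac{\sqrt{2} \operatorname{atan}{\left(2 \sqrt{2} \right)}}{6} + \frac{\log{\left(2 \right)}}{4} + \frac{7 \log{\left(6 \right)}}{12}.
Integral = F(8) - F(4) = - \frac{5 \log{\left(66 \right)}}{12} - \frac{\log{\left(6 \right)}}{3} - \frac{\sqrt{2} \operatorname{atan}{\left(4 \sqrt{2} \right)}}{6} - \frac{\log{\left(2 \right)}}{4} + \frac{\sqrt{2} \operatorname{atan}{\left(2 \sqrt{2} \right)}}{6} + \frac{5 \log{\left(18 \right)}}{12} + \frac{7 \log{\left(10 \right)}}{12}.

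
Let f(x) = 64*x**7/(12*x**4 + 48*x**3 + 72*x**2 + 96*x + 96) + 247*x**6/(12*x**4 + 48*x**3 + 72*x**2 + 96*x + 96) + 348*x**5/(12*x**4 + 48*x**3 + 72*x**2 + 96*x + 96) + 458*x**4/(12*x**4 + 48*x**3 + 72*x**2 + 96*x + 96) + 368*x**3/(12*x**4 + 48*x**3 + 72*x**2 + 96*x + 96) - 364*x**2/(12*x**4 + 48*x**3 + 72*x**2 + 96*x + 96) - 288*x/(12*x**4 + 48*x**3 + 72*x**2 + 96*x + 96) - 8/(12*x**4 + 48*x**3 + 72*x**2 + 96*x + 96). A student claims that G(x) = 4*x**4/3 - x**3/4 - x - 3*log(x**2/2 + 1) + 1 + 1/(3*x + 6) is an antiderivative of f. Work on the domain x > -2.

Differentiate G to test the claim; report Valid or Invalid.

Invalid: d/dx[G] - f = -1, which is not 0.

d/dx[G] = (64*x**7 + 247*x**6 + 348*x**5 + 446*x**4 + 320*x**3 - 436*x**2 - 384*x - 104)/(12*x**4 + 48*x**3 + 72*x**2 + 96*x + 96)
d/dx[G] - f(x) = -1 != 0.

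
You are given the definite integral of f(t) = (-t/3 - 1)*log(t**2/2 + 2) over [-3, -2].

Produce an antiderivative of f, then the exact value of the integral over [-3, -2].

For F(t) to be correct the identity F'(t) - f(t) = 0 must hold.
F(t) = t**2/6 + 2*t + (-t**2/6 - t)*log(t**2/2 + 2) - 2*log(t**2 + 4)/3 - 4*atan(t/2) is an antiderivative of f.
Check: d/dt[t**2/6 + 2*t + (-t**2/6 - t)*log(t**2/2 + 2) - 2*log(t**2 + 4)/3 - 4*atan(t/2)] = -t*log(t**2/2 + 2)/3 - log(t**2/2 + 2), which equals f(t).
F(-2) = -10/3 - 2*log(8)/3 + 4*log(4)/3 + pi; F(-3) = -9/2 - 2*log(13)/3 + 3*log(13/2)/2 + 4*atan(3/2).
Integral = F(-2) - F(-3) = -4*atan(3/2) - 3*log(13/2)/2 - 2*log(8)/3 + 7/6 + 2*log(13)/3 + 4*log(4)/3 + pi.

Antiderivative: F(t) = t**2/6 + 2*t + (-t**2/6 - t)*log(t**2/2 + 2) - 2*log(t**2 + 4)/3 - 4*atan(t/2); value = -4*atan(3/2) - 3*log(13/2)/2 - 2*log(8)/3 + 7/6 + 2*log(13)/3 + 4*log(4)/3 + pi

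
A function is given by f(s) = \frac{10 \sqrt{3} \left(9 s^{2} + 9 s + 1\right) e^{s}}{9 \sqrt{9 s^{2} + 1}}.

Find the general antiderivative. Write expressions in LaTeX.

f has the shape u'v + uv' for u = \frac{10 \sqrt{3 s^{2} + \frac{1}{3}}}{3} and v = e^{s} — it is the derivative of the product u*v.
Check: d/ds[\frac{10 \sqrt{3} \sqrt{9 s^{2} + 1} e^{s}}{9}] = \frac{90 \sqrt{3} s^{2} e^{s} + 90 \sqrt{3} s e^{s} + 10 \sqrt{3} e^{s}}{9 \sqrt{9 s^{2} + 1}}, which equals f(s).

F(s) = \frac{10 \sqrt{3} \sqrt{9 s^{2} + 1} e^{s}}{9} + C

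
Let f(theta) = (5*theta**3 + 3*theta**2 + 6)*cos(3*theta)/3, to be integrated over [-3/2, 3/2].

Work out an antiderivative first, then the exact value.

For F(theta) to be correct the identity F'(theta) - f(theta) = 0 must hold.
F(theta) = 5*theta**3*sin(3*theta)/9 + theta**2*sin(3*theta)/3 + 5*theta**2*cos(3*theta)/9 - 10*theta*sin(3*theta)/27 + 2*theta*cos(3*theta)/9 + 16*sin(3*theta)/27 - 10*cos(3*theta)/81 is an antiderivative of f.
Check: d/dtheta[5*theta**3*sin(3*theta)/9 + theta**2*sin(3*theta)/3 + 5*theta**2*cos(3*theta)/9 - 10*theta*sin(3*theta)/27 + 2*theta*cos(3*theta)/9 + 16*sin(3*theta)/27 - 10*cos(3*theta)/81] = 5*theta**3*cos(3*theta)/3 + theta**2*cos(3*theta) + 2*cos(3*theta), which equals f(theta).
F(3/2) = 575*sin(9/2)/216 + 473*cos(9/2)/324; F(-3/2) = 257*cos(9/2)/324 - 5*sin(9/2)/216.
Integral = F(3/2) - F(-3/2) = 145*sin(9/2)/54 + 2*cos(9/2)/3.

Antiderivative: F(theta) = 5*theta**3*sin(3*theta)/9 + theta**2*sin(3*theta)/3 + 5*theta**2*cos(3*theta)/9 - 10*theta*sin(3*theta)/27 + 2*theta*cos(3*theta)/9 + 16*sin(3*theta)/27 - 10*cos(3*theta)/81; value = 145*sin(9/2)/54 + 2*cos(9/2)/3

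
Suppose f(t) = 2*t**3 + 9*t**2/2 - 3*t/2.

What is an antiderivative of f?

An antiderivative is F(t) = t**4/2 + 3*t**3/2 - 3*t**2/4.

The integrand splits into summands that can be handled one at a time.
Check: d/dt[t**4/2 + 3*t**3/2 - 3*t**2/4] = 2*t**3 + 9*t**2/2 - 3*t/2 = f(t).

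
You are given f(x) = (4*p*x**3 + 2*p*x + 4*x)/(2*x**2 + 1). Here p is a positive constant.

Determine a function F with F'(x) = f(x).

An antiderivative is F(x) = p*x**2 + log(2*x**2 + 1).

A first test for any F(x): its x-derivative must equal f(x) identically.
Check: d/dx[p*x**2 + log(2*x**2 + 1)] = (4*p*x**3 + 2*p*x + 4*x)/(2*x**2 + 1) = f(x).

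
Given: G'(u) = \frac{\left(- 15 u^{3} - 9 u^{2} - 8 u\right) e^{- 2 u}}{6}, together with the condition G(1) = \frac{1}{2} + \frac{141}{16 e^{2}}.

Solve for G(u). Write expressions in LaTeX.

G(u) = \frac{\left(60 u^{3} + 126 u^{2} + 158 u + 24 e^{2 u} + 79\right) e^{- 2 u}}{48}

G'(u) has the shape v'r + vr' for v = \frac{5 u^{3}}{4} + \frac{21 u^{2}}{8} + \frac{79 u}{24} + \frac{79}{48} and r = e^{- 2 u} — it is the derivative of the product v*r.
A general antiderivative is \frac{\left(60 u^{3} + 126 u^{2} + 158 u + 79\right) e^{- 2 u}}{48} + C.
The condition gives C = \frac{1}{2} + \frac{141}{16 e^{2}} - (\frac{141}{16 e^{2}}) = \frac{1}{2}.
So G(u) = \frac{\left(60 u^{3} + 126 u^{2} + 158 u + 24 e^{2 u} + 79\right) e^{- 2 u}}{48}.
Check: d/du[\frac{\left(60 u^{3} + 126 u^{2} + 158 u + 24 e^{2 u} + 79\right) e^{- 2 u}}{48}] = \frac{\left(- 15 u^{3} - 9 u^{2} - 8 u\right) e^{- 2 u}}{6} = G'(u).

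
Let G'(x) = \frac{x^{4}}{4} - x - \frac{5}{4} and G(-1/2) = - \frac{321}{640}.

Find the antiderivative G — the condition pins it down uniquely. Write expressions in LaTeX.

G(x) = \frac{x^{5}}{20} - \frac{x^{2}}{2} - \frac{5 x}{4} - 1

The integrand splits into summands that can be handled one at a time.
A general antiderivative is \frac{x^{5}}{20} - \frac{x^{2}}{2} - \frac{5 x}{4} + C.
The condition gives C = - \frac{321}{640} - (\frac{319}{640}) = -1.
So G(x) = \frac{x^{5}}{20} - \frac{x^{2}}{2} - \frac{5 x}{4} - 1.
Check: d/dx[\frac{x^{5}}{20} - \frac{x^{2}}{2} - \frac{5 x}{4} - 1] = \frac{x^{4}}{4} - x - \frac{5}{4} = G'(x).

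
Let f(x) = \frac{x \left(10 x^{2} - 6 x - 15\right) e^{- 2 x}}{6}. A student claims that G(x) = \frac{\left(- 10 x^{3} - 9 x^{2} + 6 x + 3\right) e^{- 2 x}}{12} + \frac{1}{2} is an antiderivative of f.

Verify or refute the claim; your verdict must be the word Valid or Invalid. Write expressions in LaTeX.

d/dx[G] = \frac{\left(10 x^{3} - 6 x^{2} - 15 x\right) e^{- 2 x}}{6}
This equals f(x) exactly, so the claim holds.

Valid: G'(x) = f(x).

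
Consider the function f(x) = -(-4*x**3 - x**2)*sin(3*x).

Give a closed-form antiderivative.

Any candidate F(x) must reproduce f(x) exactly when differentiated.
Check: d/dx[-4*x**3*cos(3*x)/3 + 4*x**2*sin(3*x)/3 - x**2*cos(3*x)/3 + 2*x*sin(3*x)/9 + 8*x*cos(3*x)/9 - 8*sin(3*x)/27 + 2*cos(3*x)/27] = 4*x**3*sin(3*x) + x**2*sin(3*x), which equals f(x).

An antiderivative is F(x) = -4*x**3*cos(3*x)/3 + 4*x**2*sin(3*x)/3 - x**2*cos(3*x)/3 + 2*x*sin(3*x)/9 + 8*x*cos(3*x)/9 - 8*sin(3*x)/27 + 2*cos(3*x)/27.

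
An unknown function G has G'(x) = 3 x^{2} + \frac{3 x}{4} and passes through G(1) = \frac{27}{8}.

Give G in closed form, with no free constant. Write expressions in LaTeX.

The integrand splits into summands that can be handled one at a time.
A general antiderivative is x^{3} + \frac{3 x^{2}}{8} + C.
The condition gives C = \frac{27}{8} - (\frac{11}{8}) = 2.
So G(x) = x^{3} + \frac{3 x^{2}}{8} + 2.
Check: d/dx[x^{3} + \frac{3 x^{2}}{8} + 2] = 3 x^{2} + \frac{3 x}{4} = G'(x).

G(x) = x^{3} + \frac{3 x^{2}}{8} + 2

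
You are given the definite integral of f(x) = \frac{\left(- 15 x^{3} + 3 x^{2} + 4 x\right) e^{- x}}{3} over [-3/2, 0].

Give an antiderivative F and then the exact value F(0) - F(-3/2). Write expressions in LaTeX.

f has the shape u'v + uv' for u = 5 x^{3} + 14 x^{2} + \frac{80 x}{3} + \frac{80}{3} and v = e^{- x} — it is the derivative of the product u*v.
F(x) = \frac{\left(15 x^{3} + 42 x^{2} + 80 x + 80\right) e^{- x}}{3} is an antiderivative of f.
Check: d/dx[\frac{\left(15 x^{3} + 42 x^{2} + 80 x + 80\right) e^{- x}}{3}] = \frac{\left(- 15 x^{3} + 3 x^{2} + 4 x\right) e^{- x}}{3} = f(x).
F(0) = \frac{80}{3}; F(-3/2) = \frac{31 e^{\frac{3}{2}}}{24}.
Integral = F(0) - F(-3/2) = \frac{80}{3} - \frac{31 e^{\frac{3}{2}}}{24}.

Antiderivative: F(x) = \frac{\left(15 x^{3} + 42 x^{2} + 80 x + 80\right) e^{- x}}{3}; value = \frac{80}{3} - \frac{31 e^{\frac{3}{2}}}{24}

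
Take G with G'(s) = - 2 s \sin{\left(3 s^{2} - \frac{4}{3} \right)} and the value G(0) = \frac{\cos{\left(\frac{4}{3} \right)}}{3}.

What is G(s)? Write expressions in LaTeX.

G'(s) matches the chain-rule pattern g'(h)*h' with inner function h(s) = 3 s^{2} - \frac{4}{3}; substituting u = h(s) collapses the integral.
A general antiderivative is \frac{\cos{\left(3 s^{2} - \frac{4}{3} \right)}}{3} + C.
The condition gives C = \frac{\cos{\left(\frac{4}{3} \right)}}{3} - (\frac{\cos{\left(\frac{4}{3} \right)}}{3}) = 0.
So G(s) = \frac{\cos{\left(3 s^{2} - \frac{4}{3} \right)}}{3}.
Check: d/ds[\frac{\cos{\left(3 s^{2} - \frac{4}{3} \right)}}{3}] = - 2 s \sin{\left(3 s^{2} - \frac{4}{3} \right)} = G'(s).

G(s) = \frac{\cos{\left(3 s^{2} - \frac{4}{3} \right)}}{3}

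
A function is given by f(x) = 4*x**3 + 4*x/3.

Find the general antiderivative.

F(x) = (3*x**2 + 1)**2/9 + C

The substitution u = x**2 + 1/3 works: f is exactly (dF/du)*(du/dx) for that inner function.
Check: d/dx[(3*x**2 + 1)**2/9] = 4*x**3 + 4*x/3 = f(x).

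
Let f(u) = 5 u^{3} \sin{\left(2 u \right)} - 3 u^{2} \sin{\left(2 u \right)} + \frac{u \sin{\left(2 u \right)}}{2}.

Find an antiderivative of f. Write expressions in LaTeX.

An antiderivative is F(u) = - \frac{5 u^{3} \cos{\left(2 u \right)}}{2} + \frac{15 u^{2} \sin{\left(2 u \right)}}{4} + \frac{3 u^{2} \cos{\left(2 u \right)}}{2} - \frac{3 u \sin{\left(2 u \right)}}{2} + \frac{7 u \cos{\left(2 u \right)}}{2} - \frac{7 \sin{\left(2 u \right)}}{4} - \frac{3 \cos{\left(2 u \right)}}{4}.

The integrand splits into summands that can be handled one at a time.
Check: d/du[- \frac{5 u^{3} \cos{\left(2 u \right)}}{2} + \frac{15 u^{2} \sin{\left(2 u \right)}}{4} + \frac{3 u^{2} \cos{\left(2 u \right)}}{2} - \frac{3 u \sin{\left(2 u \right)}}{2} + \frac{7 u \cos{\left(2 u \right)}}{2} - \frac{7 \sin{\left(2 u \right)}}{4} - \frac{3 \cos{\left(2 u \right)}}{4}] = 5 u^{3} \sin{\left(2 u \right)} - 3 u^{2} \sin{\left(2 u \right)} + \frac{u \sin{\left(2 u \right)}}{2} = f(u).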